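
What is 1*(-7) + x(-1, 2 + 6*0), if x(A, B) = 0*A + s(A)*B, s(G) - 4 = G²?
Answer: 3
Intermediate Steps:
s(G) = 4 + G²
x(A, B) = B*(4 + A²) (x(A, B) = 0*A + (4 + A²)*B = 0 + B*(4 + A²) = B*(4 + A²))
1*(-7) + x(-1, 2 + 6*0) = 1*(-7) + (2 + 6*0)*(4 + (-1)²) = -7 + (2 + 0)*(4 + 1) = -7 + 2*5 = -7 + 10 = 3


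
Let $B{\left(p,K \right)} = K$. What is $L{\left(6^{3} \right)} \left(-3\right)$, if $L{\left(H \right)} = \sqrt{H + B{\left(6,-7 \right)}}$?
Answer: $- 3 \sqrt{209} \approx -43.37$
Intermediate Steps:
$L{\left(H \right)} = \sqrt{-7 + H}$ ($L{\left(H \right)} = \sqrt{H - 7} = \sqrt{-7 + H}$)
$L{\left(6^{3} \right)} \left(-3\right) = \sqrt{-7 + 6^{3}} \left(-3\right) = \sqrt{-7 + 216} \left(-3\right) = \sqrt{209} \left(-3\right) = - 3 \sqrt{209}$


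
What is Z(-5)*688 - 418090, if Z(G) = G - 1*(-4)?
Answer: -418778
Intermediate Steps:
Z(G) = 4 + G (Z(G) = G + 4 = 4 + G)
Z(-5)*688 - 418090 = (4 - 5)*688 - 418090 = -1*688 - 418090 = -688 - 418090 = -418778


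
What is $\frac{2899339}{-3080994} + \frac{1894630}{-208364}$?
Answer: $- \frac{805182691702}{80246029227} \approx -10.034$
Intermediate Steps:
$\frac{2899339}{-3080994} + \frac{1894630}{-208364} = 2899339 \left(- \frac{1}{3080994}\right) + 1894630 \left(- \frac{1}{208364}\right) = - \frac{2899339}{3080994} - \frac{947315}{104182} = - \frac{805182691702}{80246029227}$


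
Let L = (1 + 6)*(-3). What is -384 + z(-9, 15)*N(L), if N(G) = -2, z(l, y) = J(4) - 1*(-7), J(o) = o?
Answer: -406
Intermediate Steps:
L = -21 (L = 7*(-3) = -21)
z(l, y) = 11 (z(l, y) = 4 - 1*(-7) = 4 + 7 = 11)
-384 + z(-9, 15)*N(L) = -384 + 11*(-2) = -384 - 22 = -406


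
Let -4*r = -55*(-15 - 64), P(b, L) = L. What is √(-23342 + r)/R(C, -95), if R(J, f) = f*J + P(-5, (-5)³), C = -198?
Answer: 3*I*√10857/37370 ≈ 0.0083648*I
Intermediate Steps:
r = -4345/4 (r = -(-55)*(-15 - 64)/4 = -(-55)*(-79)/4 = -¼*4345 = -4345/4 ≈ -1086.3)
R(J, f) = -125 + J*f (R(J, f) = f*J + (-5)³ = J*f - 125 = -125 + J*f)
√(-23342 + r)/R(C, -95) = √(-23342 - 4345/4)/(-125 - 198*(-95)) = √(-97713/4)/(-125 + 18810) = (3*I*√10857/2)/18685 = (3*I*√10857/2)*(1/18685) = 3*I*√10857/37370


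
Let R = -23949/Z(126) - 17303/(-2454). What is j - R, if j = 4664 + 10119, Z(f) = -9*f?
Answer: 126729235/8589 ≈ 14755.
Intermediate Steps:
R = 241952/8589 (R = -23949/((-9*126)) - 17303/(-2454) = -23949/(-1134) - 17303*(-1/2454) = -23949*(-1/1134) + 17303/2454 = 887/42 + 17303/2454 = 241952/8589 ≈ 28.170)
j = 14783
j - R = 14783 - 1*241952/8589 = 14783 - 241952/8589 = 126729235/8589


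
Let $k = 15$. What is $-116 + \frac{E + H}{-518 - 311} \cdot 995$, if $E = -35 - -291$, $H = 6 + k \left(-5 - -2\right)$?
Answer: $- \frac{312079}{829} \approx -376.45$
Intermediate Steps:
$H = -39$ ($H = 6 + 15 \left(-5 - -2\right) = 6 + 15 \left(-5 + 2\right) = 6 + 15 \left(-3\right) = 6 - 45 = -39$)
$E = 256$ ($E = -35 + 291 = 256$)
$-116 + \frac{E + H}{-518 - 311} \cdot 995 = -116 + \frac{256 - 39}{-518 - 311} \cdot 995 = -116 + \frac{217}{-829} \cdot 995 = -116 + 217 \left(- \frac{1}{829}\right) 995 = -116 - \frac{215915}{829} = - \frac{312079}{829}$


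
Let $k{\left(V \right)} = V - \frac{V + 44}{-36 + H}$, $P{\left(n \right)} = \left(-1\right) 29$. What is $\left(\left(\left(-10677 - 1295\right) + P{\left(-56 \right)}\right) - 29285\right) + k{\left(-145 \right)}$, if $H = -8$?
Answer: $- \frac{1823065}{44} \approx -41433.0$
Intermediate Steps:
$P{\left(n \right)} = -29$
$k{\left(V \right)} = 1 + \frac{45 V}{44}$ ($k{\left(V \right)} = V - \frac{V + 44}{-36 - 8} = V - \frac{44 + V}{-44} = V - \left(44 + V\right) \left(- \frac{1}{44}\right) = V - \left(-1 - \frac{V}{44}\right) = V + \left(1 + \frac{V}{44}\right) = 1 + \frac{45 V}{44}$)
$\left(\left(\left(-10677 - 1295\right) + P{\left(-56 \right)}\right) - 29285\right) + k{\left(-145 \right)} = \left(\left(\left(-10677 - 1295\right) - 29\right) - 29285\right) + \left(1 + \frac{45}{44} \left(-145\right)\right) = \left(\left(-11972 - 29\right) - 29285\right) + \left(1 - \frac{6525}{44}\right) = \left(-12001 - 29285\right) - \frac{6481}{44} = -41286 - \frac{6481}{44} = - \frac{1823065}{44}$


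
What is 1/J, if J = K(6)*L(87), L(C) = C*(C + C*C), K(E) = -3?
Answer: -1/1998216 ≈ -5.0045e-7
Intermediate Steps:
L(C) = C*(C + C²)
J = -1998216 (J = -3*87²*(1 + 87) = -22707*88 = -3*666072 = -1998216)
1/J = 1/(-1998216) = -1/1998216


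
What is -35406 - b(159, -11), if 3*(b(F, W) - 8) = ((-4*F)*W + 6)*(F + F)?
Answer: -777626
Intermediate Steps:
b(F, W) = 8 + 2*F*(6 - 4*F*W)/3 (b(F, W) = 8 + (((-4*F)*W + 6)*(F + F))/3 = 8 + ((-4*F*W + 6)*(2*F))/3 = 8 + ((6 - 4*F*W)*(2*F))/3 = 8 + (2*F*(6 - 4*F*W))/3 = 8 + 2*F*(6 - 4*F*W)/3)
-35406 - b(159, -11) = -35406 - (8 + 4*159 - 8/3*(-11)*159²) = -35406 - (8 + 636 - 8/3*(-11)*25281) = -35406 - (8 + 636 + 741576) = -35406 - 1*742220 = -35406 - 742220 = -777626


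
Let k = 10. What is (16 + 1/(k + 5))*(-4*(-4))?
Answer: 3856/15 ≈ 257.07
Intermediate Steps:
(16 + 1/(k + 5))*(-4*(-4)) = (16 + 1/(10 + 5))*(-4*(-4)) = (16 + 1/15)*16 = (241/15)*16 = 3856/15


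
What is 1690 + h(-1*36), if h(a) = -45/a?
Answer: 6765/4 ≈ 1691.3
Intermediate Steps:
1690 + h(-1*36) = 1690 - 45/((-1*36)) = 1690 - 45/(-36) = 1690 - 45*(-1/36) = 1690 + 5/4 = 6765/4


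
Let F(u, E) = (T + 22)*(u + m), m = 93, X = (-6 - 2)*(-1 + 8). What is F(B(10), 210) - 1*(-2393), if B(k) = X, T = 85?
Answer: 6352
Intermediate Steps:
X = -56 (X = -8*7 = -56)
B(k) = -56
F(u, E) = 9951 + 107*u (F(u, E) = (85 + 22)*(u + 93) = 107*(93 + u) = 9951 + 107*u)
F(B(10), 210) - 1*(-2393) = (9951 + 107*(-56)) - 1*(-2393) = (9951 - 5992) + 2393 = 3959 + 2393 = 6352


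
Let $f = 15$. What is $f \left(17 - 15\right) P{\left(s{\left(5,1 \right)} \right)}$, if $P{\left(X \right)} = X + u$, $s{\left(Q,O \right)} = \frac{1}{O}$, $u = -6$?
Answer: $-150$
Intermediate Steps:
$P{\left(X \right)} = -6 + X$ ($P{\left(X \right)} = X - 6 = -6 + X$)
$f \left(17 - 15\right) P{\left(s{\left(5,1 \right)} \right)} = 15 \left(17 - 15\right) \left(-6 + 1^{-1}\right) = 15 \cdot 2 \left(-6 + 1\right) = 30 \left(-5\right) = -150$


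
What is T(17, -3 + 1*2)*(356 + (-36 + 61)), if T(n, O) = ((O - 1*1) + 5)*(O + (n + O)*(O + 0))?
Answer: -19431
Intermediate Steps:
T(n, O) = (4 + O)*(O + O*(O + n)) (T(n, O) = ((O - 1) + 5)*(O + (O + n)*O) = ((-1 + O) + 5)*(O + O*(O + n)) = (4 + O)*(O + O*(O + n)))
T(17, -3 + 1*2)*(356 + (-36 + 61)) = ((-3 + 1*2)*(4 + (-3 + 1*2)² + 4*17 + 5*(-3 + 1*2) + (-3 + 1*2)*17))*(356 + (-36 + 61)) = ((-3 + 2)*(4 + (-3 + 2)² + 68 + 5*(-3 + 2) + (-3 + 2)*17))*(356 + 25) = -(4 + (-1)² + 68 + 5*(-1) - 1*17)*381 = -(4 + 1 + 68 - 5 - 17)*381 = -1*51*381 = -51*381 = -19431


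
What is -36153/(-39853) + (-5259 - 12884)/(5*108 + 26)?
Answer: -702590381/22556798 ≈ -31.148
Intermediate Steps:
-36153/(-39853) + (-5259 - 12884)/(5*108 + 26) = -36153*(-1/39853) - 18143/(540 + 26) = 36153/39853 - 18143/566 = -702590381/22556798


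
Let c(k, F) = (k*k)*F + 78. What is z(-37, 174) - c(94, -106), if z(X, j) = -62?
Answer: 936476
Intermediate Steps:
c(k, F) = 78 + F*k² (c(k, F) = k²*F + 78 = F*k² + 78 = 78 + F*k²)
z(-37, 174) - c(94, -106) = -62 - (78 - 106*94²) = -62 - (78 - 106*8836) = -62 - (78 - 936616) = -62 - 1*(-936538) = -62 + 936538 = 936476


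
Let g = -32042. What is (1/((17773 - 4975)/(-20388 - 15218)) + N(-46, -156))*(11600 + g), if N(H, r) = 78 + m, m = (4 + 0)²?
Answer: -3977352242/2133 ≈ -1.8647e+6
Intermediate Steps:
m = 16 (m = 4² = 16)
N(H, r) = 94 (N(H, r) = 78 + 16 = 94)
(1/((17773 - 4975)/(-20388 - 15218)) + N(-46, -156))*(11600 + g) = (1/((17773 - 4975)/(-20388 - 15218)) + 94)*(11600 - 32042) = (1/(12798/(-35606)) + 94)*(-20442) = (1/(12798*(-1/35606)) + 94)*(-20442) = (1/(-6399/17803) + 94)*(-20442) = (-17803/6399 + 94)*(-20442) = (583703/6399)*(-20442) = -3977352242/2133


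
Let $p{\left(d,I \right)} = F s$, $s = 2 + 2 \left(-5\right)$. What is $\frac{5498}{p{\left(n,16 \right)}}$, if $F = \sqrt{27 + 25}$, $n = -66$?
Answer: $- \frac{2749 \sqrt{13}}{104} \approx -95.304$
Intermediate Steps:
$s = -8$ ($s = 2 - 10 = -8$)
$F = 2 \sqrt{13}$ ($F = \sqrt{52} = 2 \sqrt{13} \approx 7.2111$)
$p{\left(d,I \right)} = - 16 \sqrt{13}$ ($p{\left(d,I \right)} = 2 \sqrt{13} \left(-8\right) = - 16 \sqrt{13}$)
$\frac{5498}{p{\left(n,16 \right)}} = \frac{5498}{\left(-16\right) \sqrt{13}} = 5498 \left(- \frac{\sqrt{13}}{208}\right) = - \frac{2749 \sqrt{13}}{104}$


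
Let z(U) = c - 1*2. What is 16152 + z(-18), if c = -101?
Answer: 16049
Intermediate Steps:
z(U) = -103 (z(U) = -101 - 1*2 = -101 - 2 = -103)
16152 + z(-18) = 16152 - 103 = 16049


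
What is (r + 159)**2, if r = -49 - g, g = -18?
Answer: 16384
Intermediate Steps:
r = -31 (r = -49 - 1*(-18) = -49 + 18 = -31)
(r + 159)**2 = (-31 + 159)**2 = 128**2 = 16384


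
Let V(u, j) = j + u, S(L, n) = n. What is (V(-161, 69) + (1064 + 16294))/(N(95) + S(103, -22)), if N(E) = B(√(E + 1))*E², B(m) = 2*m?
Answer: 94963/7819259879 + 311651300*√6/7819259879 ≈ 0.097641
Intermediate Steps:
N(E) = 2*E²*√(1 + E) (N(E) = (2*√(E + 1))*E² = (2*√(1 + E))*E² = 2*E²*√(1 + E))
(V(-161, 69) + (1064 + 16294))/(N(95) + S(103, -22)) = ((69 - 161) + (1064 + 16294))/(2*95²*√(1 + 95) - 22) = (-92 + 17358)/(2*9025*√96 - 22) = 17266/(2*9025*(4*√6) - 22) = 17266/(72200*√6 - 22) = 17266/(-22 + 72200*√6)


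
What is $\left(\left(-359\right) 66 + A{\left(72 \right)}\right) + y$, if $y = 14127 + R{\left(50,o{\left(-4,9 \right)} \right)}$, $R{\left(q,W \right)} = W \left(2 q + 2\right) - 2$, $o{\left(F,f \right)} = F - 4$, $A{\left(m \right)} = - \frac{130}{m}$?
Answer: $- \frac{373925}{36} \approx -10387.0$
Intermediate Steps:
$o{\left(F,f \right)} = -4 + F$
$R{\left(q,W \right)} = -2 + W \left(2 + 2 q\right)$ ($R{\left(q,W \right)} = W \left(2 + 2 q\right) - 2 = -2 + W \left(2 + 2 q\right)$)
$y = 13309$ ($y = 14127 + \left(-2 + 2 \left(-4 - 4\right) + 2 \left(-4 - 4\right) 50\right) = 14127 + \left(-2 + 2 \left(-8\right) + 2 \left(-8\right) 50\right) = 14127 - 818 = 13309$)
$\left(\left(-359\right) 66 + A{\left(72 \right)}\right) + y = \left(\left(-359\right) 66 - \frac{130}{72}\right) + 13309 = \left(-23694 - \frac{65}{36}\right) + 13309 = - \frac{853049}{36} + 13309 = - \frac{373925}{36}$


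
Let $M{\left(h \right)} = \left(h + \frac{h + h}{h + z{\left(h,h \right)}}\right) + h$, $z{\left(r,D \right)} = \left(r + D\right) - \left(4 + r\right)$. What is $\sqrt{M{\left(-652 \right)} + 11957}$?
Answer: $\frac{\sqrt{1139221239}}{327} \approx 103.22$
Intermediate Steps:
$z{\left(r,D \right)} = -4 + D$ ($z{\left(r,D \right)} = \left(D + r\right) - \left(4 + r\right) = -4 + D$)
$M{\left(h \right)} = 2 h + \frac{2 h}{-4 + 2 h}$ ($M{\left(h \right)} = \left(h + \frac{h + h}{h + \left(-4 + h\right)}\right) + h = \left(h + \frac{2 h}{-4 + 2 h}\right) + h = 2 h + \frac{2 h}{-4 + 2 h}$)
$\sqrt{M{\left(-652 \right)} + 11957} = \sqrt{- \frac{652 \left(-3 + 2 \left(-652\right)\right)}{-2 - 652} + 11957} = \sqrt{- \frac{652 \left(-3 - 1304\right)}{-654} + 11957} = \sqrt{\left(-652\right) \left(- \frac{1}{654}\right) \left(-1307\right) + 11957} = \sqrt{- \frac{426082}{327} + 11957} = \sqrt{\frac{3483857}{327}} = \frac{\sqrt{1139221239}}{327}$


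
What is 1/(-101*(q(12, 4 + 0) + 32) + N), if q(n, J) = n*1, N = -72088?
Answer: -1/76532 ≈ -1.3066e-5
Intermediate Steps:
q(n, J) = n
1/(-101*(q(12, 4 + 0) + 32) + N) = 1/(-101*(12 + 32) - 72088) = 1/(-101*44 - 72088) = 1/(-4444 - 72088) = 1/(-76532) = -1/76532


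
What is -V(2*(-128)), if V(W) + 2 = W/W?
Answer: 1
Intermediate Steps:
V(W) = -1 (V(W) = -2 + W/W = -2 + 1 = -1)
-V(2*(-128)) = -1*(-1) = 1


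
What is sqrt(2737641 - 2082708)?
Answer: sqrt(654933) ≈ 809.28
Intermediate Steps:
sqrt(2737641 - 2082708) = sqrt(654933)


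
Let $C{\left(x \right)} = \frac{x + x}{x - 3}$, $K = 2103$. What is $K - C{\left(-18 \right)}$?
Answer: $\frac{14709}{7} \approx 2101.3$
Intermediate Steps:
$C{\left(x \right)} = \frac{2 x}{-3 + x}$
$K - C{\left(-18 \right)} = 2103 - 2 \left(-18\right) \frac{1}{-3 - 18} = 2103 - 2 \left(-18\right) \frac{1}{-21} = 2103 - 2 \left(-18\right) \left(- \frac{1}{21}\right) = 2103 - \frac{12}{7} = \frac{14709}{7}$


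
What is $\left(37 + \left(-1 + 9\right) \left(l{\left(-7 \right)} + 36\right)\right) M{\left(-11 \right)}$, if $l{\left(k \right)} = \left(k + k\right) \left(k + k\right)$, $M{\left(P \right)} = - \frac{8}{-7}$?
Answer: $\frac{15144}{7} \approx 2163.4$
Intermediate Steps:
$M{\left(P \right)} = \frac{8}{7}$ ($M{\left(P \right)} = \left(-8\right) \left(- \frac{1}{7}\right) = \frac{8}{7}$)
$l{\left(k \right)} = 4 k^{2}$ ($l{\left(k \right)} = 2 k 2 k = 4 k^{2}$)
$\left(37 + \left(-1 + 9\right) \left(l{\left(-7 \right)} + 36\right)\right) M{\left(-11 \right)} = \left(37 + \left(-1 + 9\right) \left(4 \left(-7\right)^{2} + 36\right)\right) \frac{8}{7} = \left(37 + 8 \left(4 \cdot 49 + 36\right)\right) \frac{8}{7} = \left(37 + 8 \left(196 + 36\right)\right) \frac{8}{7} = \left(37 + 8 \cdot 232\right) \frac{8}{7} = \left(37 + 1856\right) \frac{8}{7} = 1893 \cdot \frac{8}{7} = \frac{15144}{7}$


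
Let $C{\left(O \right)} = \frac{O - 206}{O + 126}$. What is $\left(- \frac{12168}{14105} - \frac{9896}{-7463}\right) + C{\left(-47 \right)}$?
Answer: $- \frac{1752239247}{639691045} \approx -2.7392$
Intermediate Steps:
$C{\left(O \right)} = \frac{-206 + O}{126 + O}$
$\left(- \frac{12168}{14105} - \frac{9896}{-7463}\right) + C{\left(-47 \right)} = \left(- \frac{12168}{14105} - \frac{9896}{-7463}\right) + \frac{-206 - 47}{126 - 47} = \left(\left(-12168\right) \frac{1}{14105} - - \frac{9896}{7463}\right) + \frac{1}{79} \left(-253\right) = \left(- \frac{936}{1085} + \frac{9896}{7463}\right) + \frac{1}{79} \left(-253\right) = \frac{3751792}{8097355} - \frac{253}{79} = - \frac{1752239247}{639691045}$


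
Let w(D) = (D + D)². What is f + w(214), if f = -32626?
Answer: 150558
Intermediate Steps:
w(D) = 4*D² (w(D) = (2*D)² = 4*D²)
f + w(214) = -32626 + 4*214² = -32626 + 4*45796 = -32626 + 183184 = 150558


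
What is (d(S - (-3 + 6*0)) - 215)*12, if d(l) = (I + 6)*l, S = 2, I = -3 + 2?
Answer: -2280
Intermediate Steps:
I = -1
d(l) = 5*l (d(l) = (-1 + 6)*l = 5*l)
(d(S - (-3 + 6*0)) - 215)*12 = (5*(2 - (-3 + 6*0)) - 215)*12 = (5*(2 - (-3 + 0)) - 215)*12 = (5*(2 - 1*(-3)) - 215)*12 = (5*(2 + 3) - 215)*12 = (5*5 - 215)*12 = (25 - 215)*12 = -190*12 = -2280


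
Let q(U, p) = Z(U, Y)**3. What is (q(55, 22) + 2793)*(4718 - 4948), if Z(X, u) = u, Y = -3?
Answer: -636180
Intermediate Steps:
q(U, p) = -27 (q(U, p) = (-3)**3 = -27)
(q(55, 22) + 2793)*(4718 - 4948) = (-27 + 2793)*(4718 - 4948) = 2766*(-230) = -636180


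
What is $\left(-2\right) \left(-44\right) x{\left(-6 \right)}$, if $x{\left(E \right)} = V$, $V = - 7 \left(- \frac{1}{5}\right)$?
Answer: $\frac{616}{5} \approx 123.2$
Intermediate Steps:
$V = \frac{7}{5}$ ($V = - 7 \left(\left(-1\right) \frac{1}{5}\right) = \left(-7\right) \left(- \frac{1}{5}\right) = \frac{7}{5} \approx 1.4$)
$x{\left(E \right)} = \frac{7}{5}$
$\left(-2\right) \left(-44\right) x{\left(-6 \right)} = \left(-2\right) \left(-44\right) \frac{7}{5} = 88 \cdot \frac{7}{5} = \frac{616}{5}$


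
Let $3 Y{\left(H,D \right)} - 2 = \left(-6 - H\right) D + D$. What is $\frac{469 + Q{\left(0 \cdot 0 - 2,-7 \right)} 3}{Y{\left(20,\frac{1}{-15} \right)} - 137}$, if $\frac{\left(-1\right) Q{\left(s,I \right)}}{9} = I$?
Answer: $- \frac{63}{13} \approx -4.8462$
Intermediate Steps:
$Q{\left(s,I \right)} = - 9 I$
$Y{\left(H,D \right)} = \frac{2}{3} + \frac{D}{3} + \frac{D \left(-6 - H\right)}{3}$ ($Y{\left(H,D \right)} = \frac{2}{3} + \frac{\left(-6 - H\right) D + D}{3} = \frac{2}{3} + \frac{D \left(-6 - H\right) + D}{3} = \frac{2}{3} + \frac{D + D \left(-6 - H\right)}{3} = \frac{2}{3} + \left(\frac{D}{3} + \frac{D \left(-6 - H\right)}{3}\right) = \frac{2}{3} + \frac{D}{3} + \frac{D \left(-6 - H\right)}{3}$)
$\frac{469 + Q{\left(0 \cdot 0 - 2,-7 \right)} 3}{Y{\left(20,\frac{1}{-15} \right)} - 137} = \frac{469 + \left(-9\right) \left(-7\right) 3}{\left(\frac{2}{3} - \frac{5}{3 \left(-15\right)} - \frac{1}{3} \frac{1}{-15} \cdot 20\right) - 137} = \frac{469 + 63 \cdot 3}{\left(\frac{2}{3} - - \frac{1}{9} - \left(- \frac{1}{45}\right) 20\right) - 137} = \frac{469 + 189}{\left(\frac{2}{3} + \frac{1}{9} + \frac{4}{9}\right) - 137} = \frac{658}{\frac{11}{9} - 137} = \frac{658}{- \frac{1222}{9}} = 658 \left(- \frac{9}{1222}\right) = - \frac{63}{13}$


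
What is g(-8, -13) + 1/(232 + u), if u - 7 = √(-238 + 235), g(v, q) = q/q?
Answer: 57363/57124 - I*√3/57124 ≈ 1.0042 - 3.0321e-5*I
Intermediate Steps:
g(v, q) = 1
u = 7 + I*√3 (u = 7 + √(-238 + 235) = 7 + √(-3) = 7 + I*√3 ≈ 7.0 + 1.732*I)
g(-8, -13) + 1/(232 + u) = 1 + 1/(232 + (7 + I*√3)) = 1 + 1/(239 + I*√3)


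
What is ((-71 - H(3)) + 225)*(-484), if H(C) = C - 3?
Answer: -74536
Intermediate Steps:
H(C) = -3 + C
((-71 - H(3)) + 225)*(-484) = ((-71 - (-3 + 3)) + 225)*(-484) = ((-71 - 1*0) + 225)*(-484) = ((-71 + 0) + 225)*(-484) = (-71 + 225)*(-484) = 154*(-484) = -74536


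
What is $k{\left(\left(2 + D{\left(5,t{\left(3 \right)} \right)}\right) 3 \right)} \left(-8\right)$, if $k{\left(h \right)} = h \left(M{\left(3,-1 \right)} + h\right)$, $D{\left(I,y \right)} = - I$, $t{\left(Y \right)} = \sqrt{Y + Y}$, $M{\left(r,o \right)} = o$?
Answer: $-720$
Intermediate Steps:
$t{\left(Y \right)} = \sqrt{2} \sqrt{Y}$ ($t{\left(Y \right)} = \sqrt{2 Y} = \sqrt{2} \sqrt{Y}$)
$k{\left(h \right)} = h \left(-1 + h\right)$
$k{\left(\left(2 + D{\left(5,t{\left(3 \right)} \right)}\right) 3 \right)} \left(-8\right) = \left(2 - 5\right) 3 \left(-1 + \left(2 - 5\right) 3\right) \left(-8\right) = \left(-3\right) 3 \left(-1 - 9\right) \left(-8\right) = - 9 \left(-1 - 9\right) \left(-8\right) = \left(-9\right) \left(-10\right) \left(-8\right) = 90 \left(-8\right) = -720$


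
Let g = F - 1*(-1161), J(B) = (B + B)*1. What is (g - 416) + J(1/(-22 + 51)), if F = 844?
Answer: 46083/29 ≈ 1589.1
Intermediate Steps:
J(B) = 2*B (J(B) = (2*B)*1 = 2*B)
g = 2005 (g = 844 - 1*(-1161) = 844 + 1161 = 2005)
(g - 416) + J(1/(-22 + 51)) = (2005 - 416) + 2/(-22 + 51) = 1589 + 2/29 = 46083/29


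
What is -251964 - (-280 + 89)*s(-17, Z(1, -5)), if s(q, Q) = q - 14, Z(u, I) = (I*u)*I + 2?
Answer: -257885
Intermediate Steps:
Z(u, I) = 2 + u*I² (Z(u, I) = u*I² + 2 = 2 + u*I²)
s(q, Q) = -14 + q
-251964 - (-280 + 89)*s(-17, Z(1, -5)) = -251964 - (-280 + 89)*(-14 - 17) = -251964 - (-191)*(-31) = -251964 - 1*5921 = -251964 - 5921 = -257885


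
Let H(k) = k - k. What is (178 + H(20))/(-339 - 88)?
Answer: -178/427 ≈ -0.41686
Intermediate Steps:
H(k) = 0
(178 + H(20))/(-339 - 88) = (178 + 0)/(-339 - 88) = 178/(-427) = 178*(-1/427) = -178/427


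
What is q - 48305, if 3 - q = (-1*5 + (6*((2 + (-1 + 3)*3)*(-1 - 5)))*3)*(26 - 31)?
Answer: -52647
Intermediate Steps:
q = -4342 (q = 3 - (-1*5 + (6*((2 + (-1 + 3)*3)*(-1 - 5)))*3)*(26 - 31) = 3 - (-5 + (6*((2 + 2*3)*(-6)))*3)*(-5) = 3 - (-5 + (6*((2 + 6)*(-6)))*3)*(-5) = 3 - (-5 + (6*(8*(-6)))*3)*(-5) = 3 - (-5 + (6*(-48))*3)*(-5) = 3 - (-5 - 288*3)*(-5) = 3 - (-5 - 864)*(-5) = 3 - (-869)*(-5) = 3 - 1*4345 = 3 - 4345 = -4342)
q - 48305 = -4342 - 48305 = -52647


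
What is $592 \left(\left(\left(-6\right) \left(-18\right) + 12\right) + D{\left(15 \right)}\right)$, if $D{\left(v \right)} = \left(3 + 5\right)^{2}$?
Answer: $108928$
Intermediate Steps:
$D{\left(v \right)} = 64$ ($D{\left(v \right)} = 8^{2} = 64$)
$592 \left(\left(\left(-6\right) \left(-18\right) + 12\right) + D{\left(15 \right)}\right) = 592 \left(\left(\left(-6\right) \left(-18\right) + 12\right) + 64\right) = 592 \left(\left(108 + 12\right) + 64\right) = 592 \left(120 + 64\right) = 592 \cdot 184 = 108928$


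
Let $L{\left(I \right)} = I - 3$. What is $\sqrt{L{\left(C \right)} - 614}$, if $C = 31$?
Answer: $i \sqrt{586} \approx 24.207 i$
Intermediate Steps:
$L{\left(I \right)} = -3 + I$
$\sqrt{L{\left(C \right)} - 614} = \sqrt{\left(-3 + 31\right) - 614} = \sqrt{28 - 614} = \sqrt{-586} = i \sqrt{586}$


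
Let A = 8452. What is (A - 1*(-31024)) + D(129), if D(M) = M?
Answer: 39605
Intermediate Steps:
(A - 1*(-31024)) + D(129) = (8452 - 1*(-31024)) + 129 = (8452 + 31024) + 129 = 39476 + 129 = 39605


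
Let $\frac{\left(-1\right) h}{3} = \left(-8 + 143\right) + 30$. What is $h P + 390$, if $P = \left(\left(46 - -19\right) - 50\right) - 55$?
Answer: $20190$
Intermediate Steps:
$h = -495$ ($h = - 3 \left(\left(-8 + 143\right) + 30\right) = - 3 \left(135 + 30\right) = \left(-3\right) 165 = -495$)
$P = -40$ ($P = \left(\left(46 + 19\right) - 50\right) - 55 = \left(65 - 50\right) - 55 = 15 - 55 = -40$)
$h P + 390 = \left(-495\right) \left(-40\right) + 390 = 19800 + 390 = 20190$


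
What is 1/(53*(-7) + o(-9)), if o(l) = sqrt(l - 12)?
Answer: -53/19666 - I*sqrt(21)/137662 ≈ -0.002695 - 3.3289e-5*I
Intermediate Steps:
o(l) = sqrt(-12 + l)
1/(53*(-7) + o(-9)) = 1/(53*(-7) + sqrt(-12 - 9)) = 1/(-371 + sqrt(-21)) = 1/(-371 + I*sqrt(21))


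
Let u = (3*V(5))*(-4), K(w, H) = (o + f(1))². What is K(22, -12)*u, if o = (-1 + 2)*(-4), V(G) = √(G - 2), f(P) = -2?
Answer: -432*√3 ≈ -748.25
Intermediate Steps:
V(G) = √(-2 + G)
o = -4 (o = 1*(-4) = -4)
K(w, H) = 36 (K(w, H) = (-4 - 2)² = (-6)² = 36)
u = -12*√3 (u = (3*√(-2 + 5))*(-4) = (3*√3)*(-4) = -12*√3 ≈ -20.785)
K(22, -12)*u = 36*(-12*√3) = -432*√3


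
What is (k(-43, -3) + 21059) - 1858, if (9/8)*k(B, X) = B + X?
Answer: 172441/9 ≈ 19160.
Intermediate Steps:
k(B, X) = 8*B/9 + 8*X/9 (k(B, X) = 8*(B + X)/9 = 8*B/9 + 8*X/9)
(k(-43, -3) + 21059) - 1858 = (((8/9)*(-43) + (8/9)*(-3)) + 21059) - 1858 = ((-344/9 - 8/3) + 21059) - 1858 = (-368/9 + 21059) - 1858 = 189163/9 - 1858 = 172441/9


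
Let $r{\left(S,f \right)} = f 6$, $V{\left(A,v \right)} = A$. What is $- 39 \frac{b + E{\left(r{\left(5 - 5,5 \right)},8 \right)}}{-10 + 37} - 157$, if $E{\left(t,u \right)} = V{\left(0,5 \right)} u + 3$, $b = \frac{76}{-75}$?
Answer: $- \frac{107912}{675} \approx -159.87$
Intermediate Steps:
$r{\left(S,f \right)} = 6 f$
$b = - \frac{76}{75}$ ($b = 76 \left(- \frac{1}{75}\right) = - \frac{76}{75} \approx -1.0133$)
$E{\left(t,u \right)} = 3$ ($E{\left(t,u \right)} = 0 u + 3 = 0 + 3 = 3$)
$- 39 \frac{b + E{\left(r{\left(5 - 5,5 \right)},8 \right)}}{-10 + 37} - 157 = - 39 \frac{- \frac{76}{75} + 3}{-10 + 37} - 157 = - 39 \frac{149}{75 \cdot 27} - 157 = - 39 \cdot \frac{149}{75} \cdot \frac{1}{27} - 157 = \left(-39\right) \frac{149}{2025} - 157 = - \frac{1937}{675} - 157 = - \frac{107912}{675}$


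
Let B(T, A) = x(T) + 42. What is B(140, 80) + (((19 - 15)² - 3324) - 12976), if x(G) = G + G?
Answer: -15962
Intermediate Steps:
x(G) = 2*G
B(T, A) = 42 + 2*T (B(T, A) = 2*T + 42 = 42 + 2*T)
B(140, 80) + (((19 - 15)² - 3324) - 12976) = (42 + 2*140) + (((19 - 15)² - 3324) - 12976) = (42 + 280) + ((4² - 3324) - 12976) = 322 + ((16 - 3324) - 12976) = 322 + (-3308 - 12976) = 322 - 16284 = -15962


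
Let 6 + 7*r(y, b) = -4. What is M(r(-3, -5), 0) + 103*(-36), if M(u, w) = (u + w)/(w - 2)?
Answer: -25951/7 ≈ -3707.3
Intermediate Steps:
r(y, b) = -10/7 (r(y, b) = -6/7 + (⅐)*(-4) = -6/7 - 4/7 = -10/7)
M(u, w) = (u + w)/(-2 + w)
M(r(-3, -5), 0) + 103*(-36) = (-10/7 + 0)/(-2 + 0) + 103*(-36) = -10/7/(-2) - 3708 = -½*(-10/7) - 3708 = 5/7 - 3708 = -25951/7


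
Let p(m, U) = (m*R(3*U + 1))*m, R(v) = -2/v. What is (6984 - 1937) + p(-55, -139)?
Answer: 1052801/208 ≈ 5061.5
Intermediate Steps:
p(m, U) = -2*m²/(1 + 3*U) (p(m, U) = (m*(-2/(3*U + 1)))*m = (m*(-2/(1 + 3*U)))*m = (-2*m/(1 + 3*U))*m = -2*m²/(1 + 3*U))
(6984 - 1937) + p(-55, -139) = (6984 - 1937) - 2*(-55)²/(1 + 3*(-139)) = 5047 - 2*3025/(1 - 417) = 5047 - 2*3025/(-416) = 5047 - 2*3025*(-1/416) = 5047 + 3025/208 = 1052801/208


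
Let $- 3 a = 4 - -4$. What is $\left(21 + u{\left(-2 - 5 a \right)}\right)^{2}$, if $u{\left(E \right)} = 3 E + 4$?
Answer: $3481$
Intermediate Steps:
$a = - \frac{8}{3}$ ($a = - \frac{4 - -4}{3} = - \frac{4 + 4}{3} = \left(- \frac{1}{3}\right) 8 = - \frac{8}{3} \approx -2.6667$)
$u{\left(E \right)} = 4 + 3 E$
$\left(21 + u{\left(-2 - 5 a \right)}\right)^{2} = \left(21 + \left(4 + 3 \left(-2 - - \frac{40}{3}\right)\right)\right)^{2} = \left(21 + \left(4 + 3 \left(-2 + \frac{40}{3}\right)\right)\right)^{2} = \left(21 + \left(4 + 3 \cdot \frac{34}{3}\right)\right)^{2} = \left(21 + \left(4 + 34\right)\right)^{2} = \left(21 + 38\right)^{2} = 59^{2} = 3481$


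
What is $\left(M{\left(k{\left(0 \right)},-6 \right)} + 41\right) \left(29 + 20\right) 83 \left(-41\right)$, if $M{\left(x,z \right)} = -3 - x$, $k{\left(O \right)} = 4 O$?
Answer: $-6336386$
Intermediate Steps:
$\left(M{\left(k{\left(0 \right)},-6 \right)} + 41\right) \left(29 + 20\right) 83 \left(-41\right) = \left(\left(-3 - 4 \cdot 0\right) + 41\right) \left(29 + 20\right) 83 \left(-41\right) = \left(\left(-3 - 0\right) + 41\right) 49 \cdot 83 \left(-41\right) = \left(\left(-3 + 0\right) + 41\right) 49 \cdot 83 \left(-41\right) = \left(-3 + 41\right) 49 \cdot 83 \left(-41\right) = 38 \cdot 49 \cdot 83 \left(-41\right) = 1862 \cdot 83 \left(-41\right) = 154546 \left(-41\right) = -6336386$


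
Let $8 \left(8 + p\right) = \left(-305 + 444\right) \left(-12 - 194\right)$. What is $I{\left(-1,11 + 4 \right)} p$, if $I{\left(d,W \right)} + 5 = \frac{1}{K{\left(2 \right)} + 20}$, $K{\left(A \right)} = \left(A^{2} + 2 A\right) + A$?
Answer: $\frac{712667}{40} \approx 17817.0$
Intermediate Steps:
$p = - \frac{14349}{4}$ ($p = -8 + \frac{\left(-305 + 444\right) \left(-12 - 194\right)}{8} = -8 + \frac{139 \left(-206\right)}{8} = -8 + \frac{1}{8} \left(-28634\right) = -8 - \frac{14317}{4} = - \frac{14349}{4} \approx -3587.3$)
$K{\left(A \right)} = A^{2} + 3 A$
$I{\left(d,W \right)} = - \frac{149}{30}$ ($I{\left(d,W \right)} = -5 + \frac{1}{2 \left(3 + 2\right) + 20} = -5 + \frac{1}{2 \cdot 5 + 20} = -5 + \frac{1}{10 + 20} = -5 + \frac{1}{30} = - \frac{149}{30}$)
$I{\left(-1,11 + 4 \right)} p = \left(- \frac{149}{30}\right) \left(- \frac{14349}{4}\right) = \frac{712667}{40}$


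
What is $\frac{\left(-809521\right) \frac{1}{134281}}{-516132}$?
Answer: $\frac{809521}{69306721092} \approx 1.168 \cdot 10^{-5}$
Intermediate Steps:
$\frac{\left(-809521\right) \frac{1}{134281}}{-516132} = \left(-809521\right) \frac{1}{134281} \left(- \frac{1}{516132}\right) = \left(- \frac{809521}{134281}\right) \left(- \frac{1}{516132}\right) = \frac{809521}{69306721092}$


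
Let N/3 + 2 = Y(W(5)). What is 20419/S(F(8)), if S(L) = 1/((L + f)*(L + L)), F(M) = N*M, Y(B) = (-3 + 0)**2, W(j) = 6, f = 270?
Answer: 3005023392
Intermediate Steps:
Y(B) = 9 (Y(B) = (-3)**2 = 9)
N = 21 (N = -6 + 3*9 = -6 + 27 = 21)
F(M) = 21*M
S(L) = 1/(2*L*(270 + L)) (S(L) = 1/((L + 270)*(L + L)) = 1/((270 + L)*(2*L)) = 1/(2*L*(270 + L)))
20419/S(F(8)) = 20419/((1/(2*((21*8))*(270 + 21*8)))) = 20419/(((1/2)/(168*(270 + 168)))) = 20419/(((1/2)*(1/168)/438)) = 20419/(((1/2)*(1/168)*(1/438))) = 20419/(1/147168) = 20419*147168 = 3005023392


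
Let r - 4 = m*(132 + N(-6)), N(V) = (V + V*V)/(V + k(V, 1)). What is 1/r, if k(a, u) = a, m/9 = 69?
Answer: 2/160847 ≈ 1.2434e-5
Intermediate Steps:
m = 621 (m = 9*69 = 621)
N(V) = (V + V**2)/(2*V) (N(V) = (V + V*V)/(V + V) = (V + V**2)/((2*V)) = (V + V**2)*(1/(2*V)) = (V + V**2)/(2*V))
r = 160847/2 (r = 4 + 621*(132 + (1/2 + (1/2)*(-6))) = 4 + 621*(132 + (1/2 - 3)) = 4 + 621*(132 - 5/2) = 4 + 621*(259/2) = 4 + 160839/2 = 160847/2 ≈ 80424.)
1/r = 1/(160847/2) = 2/160847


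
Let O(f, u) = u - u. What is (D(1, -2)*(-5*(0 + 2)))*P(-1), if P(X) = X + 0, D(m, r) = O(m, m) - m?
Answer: -10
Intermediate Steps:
O(f, u) = 0
D(m, r) = -m (D(m, r) = 0 - m = -m)
P(X) = X
(D(1, -2)*(-5*(0 + 2)))*P(-1) = ((-1*1)*(-5*(0 + 2)))*(-1) = -(-5)*2*(-1) = -1*(-10)*(-1) = 10*(-1) = -10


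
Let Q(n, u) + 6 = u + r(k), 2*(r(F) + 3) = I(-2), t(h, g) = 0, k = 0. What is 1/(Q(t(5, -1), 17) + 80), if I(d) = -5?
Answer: 2/171 ≈ 0.011696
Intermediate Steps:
r(F) = -11/2 (r(F) = -3 + (½)*(-5) = -3 - 5/2 = -11/2)
Q(n, u) = -23/2 + u (Q(n, u) = -6 + (u - 11/2) = -6 + (-11/2 + u) = -23/2 + u)
1/(Q(t(5, -1), 17) + 80) = 1/((-23/2 + 17) + 80) = 1/(11/2 + 80) = 1/(171/2) = 2/171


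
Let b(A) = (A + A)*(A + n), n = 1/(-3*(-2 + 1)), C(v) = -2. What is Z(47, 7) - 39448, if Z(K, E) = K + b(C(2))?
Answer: -118183/3 ≈ -39394.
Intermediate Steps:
n = ⅓ (n = 1/(-3*(-1)) = 1/3 = ⅓ ≈ 0.33333)
b(A) = 2*A*(⅓ + A) (b(A) = (A + A)*(A + ⅓) = (2*A)*(⅓ + A) = 2*A*(⅓ + A))
Z(K, E) = 20/3 + K (Z(K, E) = K + (⅔)*(-2)*(1 + 3*(-2)) = K + (⅔)*(-2)*(1 - 6) = K + (⅔)*(-2)*(-5) = K + 20/3 = 20/3 + K)
Z(47, 7) - 39448 = (20/3 + 47) - 39448 = 161/3 - 39448 = -118183/3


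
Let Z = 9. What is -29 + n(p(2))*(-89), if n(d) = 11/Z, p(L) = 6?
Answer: -1240/9 ≈ -137.78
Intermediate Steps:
n(d) = 11/9
-29 + n(p(2))*(-89) = -29 + (11/9)*(-89) = -29 - 979/9 = -1240/9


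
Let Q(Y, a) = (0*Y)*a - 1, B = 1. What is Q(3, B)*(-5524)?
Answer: 5524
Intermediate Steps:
Q(Y, a) = -1 (Q(Y, a) = 0*a - 1 = 0 - 1 = -1)
Q(3, B)*(-5524) = -1*(-5524) = 5524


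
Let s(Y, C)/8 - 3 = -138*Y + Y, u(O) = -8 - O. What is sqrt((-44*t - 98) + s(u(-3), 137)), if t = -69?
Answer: 3*sqrt(938) ≈ 91.880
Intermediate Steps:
s(Y, C) = 24 - 1096*Y (s(Y, C) = 24 + 8*(-138*Y + Y) = 24 + 8*(-137*Y) = 24 - 1096*Y)
sqrt((-44*t - 98) + s(u(-3), 137)) = sqrt((-44*(-69) - 98) + (24 - 1096*(-8 - 1*(-3)))) = sqrt((3036 - 98) + (24 - 1096*(-8 + 3))) = sqrt(2938 + (24 - 1096*(-5))) = sqrt(2938 + (24 + 5480)) = sqrt(2938 + 5504) = sqrt(8442) = 3*sqrt(938)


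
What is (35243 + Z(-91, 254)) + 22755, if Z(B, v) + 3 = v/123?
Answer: 7133639/123 ≈ 57997.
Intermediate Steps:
Z(B, v) = -3 + v/123
(35243 + Z(-91, 254)) + 22755 = (35243 + (-3 + (1/123)*254)) + 22755 = (35243 + (-3 + 254/123)) + 22755 = (35243 - 115/123) + 22755 = 4334774/123 + 22755 = 7133639/123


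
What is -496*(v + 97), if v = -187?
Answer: 44640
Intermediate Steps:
-496*(v + 97) = -496*(-187 + 97) = -496*(-90) = 44640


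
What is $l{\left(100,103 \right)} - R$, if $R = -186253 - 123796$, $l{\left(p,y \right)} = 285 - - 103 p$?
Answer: $320634$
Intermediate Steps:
$l{\left(p,y \right)} = 285 + 103 p$
$R = -310049$
$l{\left(100,103 \right)} - R = \left(285 + 103 \cdot 100\right) - -310049 = \left(285 + 10300\right) + 310049 = 10585 + 310049 = 320634$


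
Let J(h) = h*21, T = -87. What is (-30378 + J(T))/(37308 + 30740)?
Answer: -32205/68048 ≈ -0.47327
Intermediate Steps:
J(h) = 21*h
(-30378 + J(T))/(37308 + 30740) = (-30378 + 21*(-87))/(37308 + 30740) = (-30378 - 1827)/68048 = -32205*1/68048 = -32205/68048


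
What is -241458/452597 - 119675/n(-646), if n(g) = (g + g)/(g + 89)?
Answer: -30169964071811/584755324 ≈ -51594.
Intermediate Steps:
n(g) = 2*g/(89 + g) (n(g) = (2*g)/(89 + g) = 2*g/(89 + g))
-241458/452597 - 119675/n(-646) = -241458/452597 - 119675/(2*(-646)/(89 - 646)) = -241458*1/452597 - 119675/(2*(-646)/(-557)) = -241458/452597 - 119675/(2*(-646)*(-1/557)) = -241458/452597 - 119675/1292/557 = -241458/452597 - 119675*557/1292 = -241458/452597 - 66658975/1292 = -30169964071811/584755324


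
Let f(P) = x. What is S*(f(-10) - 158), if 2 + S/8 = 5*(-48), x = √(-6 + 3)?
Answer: 305888 - 1936*I*√3 ≈ 3.0589e+5 - 3353.3*I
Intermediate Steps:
x = I*√3 (x = √(-3) = I*√3 ≈ 1.732*I)
f(P) = I*√3
S = -1936 (S = -16 + 8*(5*(-48)) = -16 + 8*(-240) = -16 - 1920 = -1936)
S*(f(-10) - 158) = -1936*(I*√3 - 158) = -1936*(-158 + I*√3) = 305888 - 1936*I*√3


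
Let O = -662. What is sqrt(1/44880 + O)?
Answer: I*sqrt(83338117995)/11220 ≈ 25.729*I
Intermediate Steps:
sqrt(1/44880 + O) = sqrt(1/44880 - 662) = sqrt(-29710559/44880) = I*sqrt(83338117995)/11220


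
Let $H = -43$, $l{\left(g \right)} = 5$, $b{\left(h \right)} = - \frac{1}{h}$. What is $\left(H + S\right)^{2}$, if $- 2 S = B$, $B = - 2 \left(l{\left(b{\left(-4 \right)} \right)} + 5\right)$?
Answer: $1089$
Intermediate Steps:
$B = -20$ ($B = - 2 \left(5 + 5\right) = \left(-2\right) 10 = -20$)
$S = 10$ ($S = \left(- \frac{1}{2}\right) \left(-20\right) = 10$)
$\left(H + S\right)^{2} = \left(-43 + 10\right)^{2} = \left(-33\right)^{2} = 1089$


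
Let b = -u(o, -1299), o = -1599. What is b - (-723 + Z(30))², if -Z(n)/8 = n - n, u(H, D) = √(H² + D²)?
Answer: -522729 - 3*√471578 ≈ -5.2479e+5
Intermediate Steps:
u(H, D) = √(D² + H²)
Z(n) = 0 (Z(n) = -8*(n - n) = -8*0 = 0)
b = -3*√471578 (b = -√((-1299)² + (-1599)²) = -√(1687401 + 2556801) = -√4244202 = -3*√471578 ≈ -2060.1)
b - (-723 + Z(30))² = -3*√471578 - (-723 + 0)² = -3*√471578 - 1*(-723)² = -3*√471578 - 1*522729 = -3*√471578 - 522729 = -522729 - 3*√471578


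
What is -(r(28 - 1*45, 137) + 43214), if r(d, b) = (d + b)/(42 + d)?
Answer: -216094/5 ≈ -43219.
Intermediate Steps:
r(d, b) = (b + d)/(42 + d)
-(r(28 - 1*45, 137) + 43214) = -((137 + (28 - 1*45))/(42 + (28 - 1*45)) + 43214) = -((137 + (28 - 45))/(42 + (28 - 45)) + 43214) = -((137 - 17)/(42 - 17) + 43214) = -(120/25 + 43214) = -((1/25)*120 + 43214) = -(24/5 + 43214) = -1*216094/5 = -216094/5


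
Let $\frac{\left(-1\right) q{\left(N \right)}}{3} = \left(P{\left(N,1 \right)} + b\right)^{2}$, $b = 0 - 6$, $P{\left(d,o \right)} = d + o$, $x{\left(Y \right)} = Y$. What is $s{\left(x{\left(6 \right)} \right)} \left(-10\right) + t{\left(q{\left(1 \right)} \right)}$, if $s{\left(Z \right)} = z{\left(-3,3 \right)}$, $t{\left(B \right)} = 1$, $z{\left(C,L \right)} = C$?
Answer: $31$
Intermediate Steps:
$b = -6$ ($b = 0 - 6 = -6$)
$q{\left(N \right)} = - 3 \left(-5 + N\right)^{2}$ ($q{\left(N \right)} = - 3 \left(\left(N + 1\right) - 6\right)^{2} = - 3 \left(\left(1 + N\right) - 6\right)^{2} = - 3 \left(-5 + N\right)^{2}$)
$s{\left(Z \right)} = -3$
$s{\left(x{\left(6 \right)} \right)} \left(-10\right) + t{\left(q{\left(1 \right)} \right)} = \left(-3\right) \left(-10\right) + 1 = 30 + 1 = 31$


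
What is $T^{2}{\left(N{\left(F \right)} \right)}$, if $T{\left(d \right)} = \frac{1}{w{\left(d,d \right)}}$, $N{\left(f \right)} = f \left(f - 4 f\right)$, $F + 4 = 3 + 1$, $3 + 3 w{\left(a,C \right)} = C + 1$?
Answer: $\frac{9}{4} \approx 2.25$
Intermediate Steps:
$w{\left(a,C \right)} = - \frac{2}{3} + \frac{C}{3}$ ($w{\left(a,C \right)} = -1 + \frac{C + 1}{3} = -1 + \frac{1 + C}{3} = -1 + \left(\frac{1}{3} + \frac{C}{3}\right) = - \frac{2}{3} + \frac{C}{3}$)
$F = 0$ ($F = -4 + \left(3 + 1\right) = -4 + 4 = 0$)
$N{\left(f \right)} = - 3 f^{2}$ ($N{\left(f \right)} = f \left(- 3 f\right) = - 3 f^{2}$)
$T{\left(d \right)} = \frac{1}{- \frac{2}{3} + \frac{d}{3}}$
$T^{2}{\left(N{\left(F \right)} \right)} = \left(\frac{3}{-2 - 3 \cdot 0^{2}}\right)^{2} = \left(\frac{3}{-2 - 0}\right)^{2} = \left(\frac{3}{-2 + 0}\right)^{2} = \left(\frac{3}{-2}\right)^{2} = \left(3 \left(- \frac{1}{2}\right)\right)^{2} = \left(- \frac{3}{2}\right)^{2} = \frac{9}{4}$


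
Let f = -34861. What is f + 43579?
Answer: 8718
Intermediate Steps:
f + 43579 = -34861 + 43579 = 8718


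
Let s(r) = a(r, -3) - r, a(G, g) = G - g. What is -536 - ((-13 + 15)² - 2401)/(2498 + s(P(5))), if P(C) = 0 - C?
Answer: -1338139/2501 ≈ -535.04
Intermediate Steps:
P(C) = -C
s(r) = 3 (s(r) = (r - 1*(-3)) - r = (r + 3) - r = (3 + r) - r = 3)
-536 - ((-13 + 15)² - 2401)/(2498 + s(P(5))) = -536 - ((-13 + 15)² - 2401)/(2498 + 3) = -536 - (2² - 2401)/2501 = -536 - (4 - 2401)/2501 = -536 - (-2397)/2501 = -536 - 1*(-2397/2501) = -536 + 2397/2501 = -1338139/2501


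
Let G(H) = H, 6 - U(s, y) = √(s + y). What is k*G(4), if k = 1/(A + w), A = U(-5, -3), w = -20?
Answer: -14/51 + 2*I*√2/51 ≈ -0.27451 + 0.055459*I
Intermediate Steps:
U(s, y) = 6 - √(s + y)
A = 6 - 2*I*√2 (A = 6 - √(-5 - 3) = 6 - √(-8) = 6 - 2*I*√2 ≈ 6.0 - 2.8284*I)
k = 1/(-14 - 2*I*√2) (k = 1/((6 - 2*I*√2) - 20) = 1/(-14 - 2*I*√2) ≈ -0.068627 + 0.013865*I)
k*G(4) = (I/(2*(√2 - 7*I)))*4 = 2*I/(√2 - 7*I)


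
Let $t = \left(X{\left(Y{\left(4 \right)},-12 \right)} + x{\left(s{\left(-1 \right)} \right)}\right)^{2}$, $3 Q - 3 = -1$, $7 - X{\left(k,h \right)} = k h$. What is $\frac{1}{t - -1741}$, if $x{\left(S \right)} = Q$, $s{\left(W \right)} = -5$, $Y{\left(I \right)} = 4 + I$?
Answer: $\frac{9}{112390} \approx 8.0078 \cdot 10^{-5}$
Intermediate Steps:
$X{\left(k,h \right)} = 7 - h k$ ($X{\left(k,h \right)} = 7 - k h = 7 - h k$)
$Q = \frac{2}{3}$ ($Q = 1 + \frac{1}{3} \left(-1\right) = 1 - \frac{1}{3} = \frac{2}{3} \approx 0.66667$)
$x{\left(S \right)} = \frac{2}{3}$
$t = \frac{96721}{9}$ ($t = \left(\left(7 - - 12 \left(4 + 4\right)\right) + \frac{2}{3}\right)^{2} = \left(\left(7 - \left(-12\right) 8\right) + \frac{2}{3}\right)^{2} = \left(\left(7 + 96\right) + \frac{2}{3}\right)^{2} = \left(103 + \frac{2}{3}\right)^{2} = \left(\frac{311}{3}\right)^{2} = \frac{96721}{9} \approx 10747.0$)
$\frac{1}{t - -1741} = \frac{1}{\frac{96721}{9} - -1741} = \frac{1}{\frac{96721}{9} + \left(-121 + 1862\right)} = \frac{1}{\frac{96721}{9} + 1741} = \frac{1}{\frac{112390}{9}} = \frac{9}{112390}$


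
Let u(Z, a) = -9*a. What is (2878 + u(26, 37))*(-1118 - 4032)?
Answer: -13106750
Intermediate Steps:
(2878 + u(26, 37))*(-1118 - 4032) = (2878 - 9*37)*(-1118 - 4032) = (2878 - 333)*(-5150) = 2545*(-5150) = -13106750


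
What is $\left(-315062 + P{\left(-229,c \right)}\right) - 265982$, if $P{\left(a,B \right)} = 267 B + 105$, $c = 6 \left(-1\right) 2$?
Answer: $-584143$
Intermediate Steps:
$c = -12$ ($c = \left(-6\right) 2 = -12$)
$P{\left(a,B \right)} = 105 + 267 B$
$\left(-315062 + P{\left(-229,c \right)}\right) - 265982 = \left(-315062 + \left(105 + 267 \left(-12\right)\right)\right) - 265982 = \left(-315062 + \left(105 - 3204\right)\right) - 265982 = \left(-315062 - 3099\right) - 265982 = -318161 - 265982 = -584143$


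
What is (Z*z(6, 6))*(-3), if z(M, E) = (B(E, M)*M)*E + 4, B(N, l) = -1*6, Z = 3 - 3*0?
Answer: 1908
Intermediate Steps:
Z = 3 (Z = 3 + 0 = 3)
B(N, l) = -6
z(M, E) = 4 - 6*E*M (z(M, E) = (-6*M)*E + 4 = -6*E*M + 4 = 4 - 6*E*M)
(Z*z(6, 6))*(-3) = (3*(4 - 6*6*6))*(-3) = (3*(4 - 216))*(-3) = (3*(-212))*(-3) = -636*(-3) = 1908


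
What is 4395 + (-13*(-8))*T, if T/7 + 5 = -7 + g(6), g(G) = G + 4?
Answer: 2939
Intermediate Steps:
g(G) = 4 + G
T = -14 (T = -35 + 7*(-7 + (4 + 6)) = -35 + 7*(-7 + 10) = -35 + 7*3 = -35 + 21 = -14)
4395 + (-13*(-8))*T = 4395 - 13*(-8)*(-14) = 4395 + 104*(-14) = 4395 - 1456 = 2939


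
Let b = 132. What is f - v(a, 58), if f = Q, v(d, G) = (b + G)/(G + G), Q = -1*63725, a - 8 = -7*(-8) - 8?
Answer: -3696145/58 ≈ -63727.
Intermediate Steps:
a = 56 (a = 8 + (-7*(-8) - 8) = 8 + (56 - 8) = 8 + 48 = 56)
Q = -63725
v(d, G) = (132 + G)/(2*G) (v(d, G) = (132 + G)/(G + G) = (132 + G)/((2*G)) = (132 + G)*(1/(2*G)) = (132 + G)/(2*G))
f = -63725
f - v(a, 58) = -63725 - (132 + 58)/(2*58) = -63725 - 190/(2*58) = -63725 - 1*95/58 = -63725 - 95/58 = -3696145/58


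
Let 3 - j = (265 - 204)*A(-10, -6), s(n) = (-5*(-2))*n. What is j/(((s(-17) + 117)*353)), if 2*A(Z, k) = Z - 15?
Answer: -1531/37418 ≈ -0.040916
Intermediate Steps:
A(Z, k) = -15/2 + Z/2 (A(Z, k) = (Z - 15)/2 = (-15 + Z)/2 = -15/2 + Z/2)
s(n) = 10*n
j = 1531/2 (j = 3 - (265 - 204)*(-15/2 + (½)*(-10)) = 3 - 61*(-15/2 - 5) = 3 - 61*(-25)/2 = 3 - 1*(-1525/2) = 3 + 1525/2 = 1531/2 ≈ 765.50)
j/(((s(-17) + 117)*353)) = 1531/(2*(((10*(-17) + 117)*353))) = 1531/(2*(((-170 + 117)*353))) = 1531/(2*((-53*353))) = (1531/2)/(-18709) = (1531/2)*(-1/18709) = -1531/37418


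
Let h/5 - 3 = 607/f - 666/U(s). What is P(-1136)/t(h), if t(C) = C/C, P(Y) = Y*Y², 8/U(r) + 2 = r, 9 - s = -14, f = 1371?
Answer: -1466003456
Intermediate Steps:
s = 23 (s = 9 - 1*(-14) = 9 + 14 = 23)
U(r) = 8/(-2 + r)
h = -47842615/5484 (h = 15 + 5*(607/1371 - 666/(8/(-2 + 23))) = 15 + 5*(607*(1/1371) - 666/(8/21)) = 15 + 5*(607/1371 - 666/(8*(1/21))) = 15 + 5*(607/1371 - 666/8/21) = 15 + 5*(607/1371 - 666*21/8) = 15 + 5*(607/1371 - 6993/4) = 15 + 5*(-9584975/5484) = 15 - 47924875/5484 = -47842615/5484 ≈ -8724.0)
P(Y) = Y³
t(C) = 1
P(-1136)/t(h) = (-1136)³/1 = -1466003456*1 = -1466003456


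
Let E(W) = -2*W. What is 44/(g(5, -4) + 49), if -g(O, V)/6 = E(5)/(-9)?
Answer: 132/127 ≈ 1.0394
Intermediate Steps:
g(O, V) = -20/3 (g(O, V) = -6*(-2*5)/(-9) = -(-60)*(-1)/9 = -6*10/9 = -20/3)
44/(g(5, -4) + 49) = 44/(-20/3 + 49) = 44/(127/3) = 44*(3/127) = 132/127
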